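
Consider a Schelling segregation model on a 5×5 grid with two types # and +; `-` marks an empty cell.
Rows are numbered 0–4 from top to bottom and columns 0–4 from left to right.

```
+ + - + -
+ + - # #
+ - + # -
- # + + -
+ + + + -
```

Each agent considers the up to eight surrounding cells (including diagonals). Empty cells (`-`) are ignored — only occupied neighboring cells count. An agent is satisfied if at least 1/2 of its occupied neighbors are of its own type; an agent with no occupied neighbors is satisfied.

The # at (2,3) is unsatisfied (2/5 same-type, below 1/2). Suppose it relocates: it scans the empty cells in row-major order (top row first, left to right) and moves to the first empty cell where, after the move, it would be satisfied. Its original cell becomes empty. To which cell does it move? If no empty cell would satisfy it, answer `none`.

Vacating (2,3). Empty cells in order:
  (0,2): 1/4 same-type → still unsatisfied.
  (0,4): 2/3 same-type → satisfied — stop here.

(0,4)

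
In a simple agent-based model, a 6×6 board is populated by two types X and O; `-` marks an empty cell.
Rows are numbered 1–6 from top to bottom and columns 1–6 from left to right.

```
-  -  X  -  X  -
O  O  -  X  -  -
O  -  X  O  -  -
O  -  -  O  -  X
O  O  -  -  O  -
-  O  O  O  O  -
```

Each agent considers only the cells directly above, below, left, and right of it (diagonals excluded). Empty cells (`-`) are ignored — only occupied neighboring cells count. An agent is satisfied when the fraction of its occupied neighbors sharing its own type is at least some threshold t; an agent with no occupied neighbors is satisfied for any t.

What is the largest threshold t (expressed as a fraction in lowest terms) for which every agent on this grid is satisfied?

0/1

Row 1: (1,3)X — no occupied neighbors · (1,5)X — no occupied neighbors
Row 2: (2,1)O 2/2 · (2,2)O 1/1 · (2,4)X 0/1
Row 3: (3,1)O 2/2 · (3,3)X 0/1 · (3,4)O 1/3
Row 4: (4,1)O 2/2 · (4,4)O 1/1 · (4,6)X — no occupied neighbors
Row 5: (5,1)O 2/2 · (5,2)O 2/2 · (5,5)O 1/1
Row 6: (6,2)O 2/2 · (6,3)O 2/2 · (6,4)O 2/2 · (6,5)O 2/2
The smallest same-type fraction is 0/1 at (2,4), which reduces to 0/1. Any threshold above that leaves this agent unsatisfied.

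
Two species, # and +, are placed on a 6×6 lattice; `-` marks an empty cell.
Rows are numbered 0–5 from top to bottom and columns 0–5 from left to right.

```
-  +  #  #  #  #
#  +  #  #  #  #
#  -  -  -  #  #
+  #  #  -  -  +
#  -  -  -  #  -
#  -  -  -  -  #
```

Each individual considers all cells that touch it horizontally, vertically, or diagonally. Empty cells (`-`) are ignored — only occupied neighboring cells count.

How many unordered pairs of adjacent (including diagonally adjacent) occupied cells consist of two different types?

13

Scan each occupied cell's neighbors to the right and below (and the two forward diagonals) so each pair is counted once.
Row 0: +(0,1)–#(0,2)≠ +(0,1)–+(1,1)= +(0,1)–#(1,2)≠ +(0,1)–#(1,0)≠ #(0,2)–#(0,3)= #(0,2)–#(1,2)= #(0,2)–#(1,3)= #(0,2)–+(1,1)≠ #(0,3)–#(0,4)= #(0,3)–#(1,3)= #(0,3)–#(1,4)= #(0,3)–#(1,2)= #(0,4)–#(0,5)= #(0,4)–#(1,4)= #(0,4)–#(1,5)= #(0,4)–#(1,3)= #(0,5)–#(1,5)= #(0,5)–#(1,4)=  → 4/18 unlike.
Row 1: #(1,0)–+(1,1)≠ #(1,0)–#(2,0)= +(1,1)–#(1,2)≠ +(1,1)–#(2,0)≠ #(1,2)–#(1,3)= #(1,3)–#(1,4)= #(1,3)–#(2,4)= #(1,4)–#(1,5)= #(1,4)–#(2,4)= #(1,4)–#(2,5)= #(1,5)–#(2,5)= #(1,5)–#(2,4)=  → 3/12 unlike.
Row 2: #(2,0)–+(3,0)≠ #(2,0)–#(3,1)= #(2,4)–#(2,5)= #(2,4)–+(3,5)≠ #(2,5)–+(3,5)≠  → 3/5 unlike.
Row 3: +(3,0)–#(3,1)≠ +(3,0)–#(4,0)≠ #(3,1)–#(3,2)= #(3,1)–#(4,0)= +(3,5)–#(4,4)≠  → 3/5 unlike.
Row 4: #(4,0)–#(5,0)= #(4,4)–#(5,5)=  → 0/2 unlike.
Total adjacent occupied pairs: 42; unlike-type pairs: 13.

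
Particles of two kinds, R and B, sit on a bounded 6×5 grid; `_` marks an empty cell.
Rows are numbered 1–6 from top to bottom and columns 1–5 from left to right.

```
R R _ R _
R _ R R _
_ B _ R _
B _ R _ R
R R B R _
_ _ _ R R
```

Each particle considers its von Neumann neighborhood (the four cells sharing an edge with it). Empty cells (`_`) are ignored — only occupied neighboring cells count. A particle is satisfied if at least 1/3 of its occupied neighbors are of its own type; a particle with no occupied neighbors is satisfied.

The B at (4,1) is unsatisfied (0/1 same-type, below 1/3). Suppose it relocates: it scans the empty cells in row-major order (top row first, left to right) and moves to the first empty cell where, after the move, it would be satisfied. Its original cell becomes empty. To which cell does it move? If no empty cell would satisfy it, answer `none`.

(3,1)

Vacating (4,1). Empty cells in order:
  (1,3): 0/3 same-type → still unsatisfied.
  (1,5): 0/1 same-type → still unsatisfied.
  (2,2): 1/4 same-type → still unsatisfied.
  (2,5): 0/1 same-type → still unsatisfied.
  (3,1): 1/2 same-type → satisfied — stop here.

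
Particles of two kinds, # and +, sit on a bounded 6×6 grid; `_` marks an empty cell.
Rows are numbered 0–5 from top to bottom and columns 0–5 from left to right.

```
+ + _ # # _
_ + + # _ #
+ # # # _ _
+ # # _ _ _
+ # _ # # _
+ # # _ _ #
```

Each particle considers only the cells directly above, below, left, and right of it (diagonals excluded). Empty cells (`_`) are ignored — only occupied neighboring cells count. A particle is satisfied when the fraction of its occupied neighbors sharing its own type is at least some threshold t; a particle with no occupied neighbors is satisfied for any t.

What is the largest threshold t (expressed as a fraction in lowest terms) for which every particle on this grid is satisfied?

Row 0: (0,0)+ 1/1 · (0,1)+ 2/2 · (0,3)# 2/2 · (0,4)# 1/1
Row 1: (1,1)+ 2/3 · (1,2)+ 1/3 · (1,3)# 2/3 · (1,5)# — no occupied neighbors
Row 2: (2,0)+ 1/2 · (2,1)# 2/4 · (2,2)# 3/4 · (2,3)# 2/2
Row 3: (3,0)+ 2/3 · (3,1)# 3/4 · (3,2)# 2/2
Row 4: (4,0)+ 2/3 · (4,1)# 2/3 · (4,3)# 1/1 · (4,4)# 1/1
Row 5: (5,0)+ 1/2 · (5,1)# 2/3 · (5,2)# 1/1 · (5,5)# — no occupied neighbors
The smallest same-type fraction is 1/3 at (1,2), which reduces to 1/3. Any threshold above that leaves this particle unsatisfied.

1/3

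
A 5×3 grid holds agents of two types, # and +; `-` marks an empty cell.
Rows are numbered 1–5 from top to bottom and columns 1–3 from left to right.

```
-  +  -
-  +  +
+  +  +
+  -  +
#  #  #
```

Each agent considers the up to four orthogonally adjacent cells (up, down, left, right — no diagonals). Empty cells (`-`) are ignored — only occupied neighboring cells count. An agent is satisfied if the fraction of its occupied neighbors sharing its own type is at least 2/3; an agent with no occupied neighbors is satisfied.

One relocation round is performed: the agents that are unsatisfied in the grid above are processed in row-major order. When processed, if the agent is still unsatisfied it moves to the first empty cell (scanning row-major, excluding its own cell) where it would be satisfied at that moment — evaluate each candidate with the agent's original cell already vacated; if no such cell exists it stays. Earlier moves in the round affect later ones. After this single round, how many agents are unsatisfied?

Initially unsatisfied (in order): (4,1), (4,3), (5,1), (5,3).
  (4,1) → (1,1).
  (4,3) → (1,3).
  (5,1): now satisfied by earlier moves; stays.
  (5,3): now satisfied by earlier moves; stays.
Resulting grid:
+ + +
- + +
+ + +
- - -
# # #
All satisfied now.

0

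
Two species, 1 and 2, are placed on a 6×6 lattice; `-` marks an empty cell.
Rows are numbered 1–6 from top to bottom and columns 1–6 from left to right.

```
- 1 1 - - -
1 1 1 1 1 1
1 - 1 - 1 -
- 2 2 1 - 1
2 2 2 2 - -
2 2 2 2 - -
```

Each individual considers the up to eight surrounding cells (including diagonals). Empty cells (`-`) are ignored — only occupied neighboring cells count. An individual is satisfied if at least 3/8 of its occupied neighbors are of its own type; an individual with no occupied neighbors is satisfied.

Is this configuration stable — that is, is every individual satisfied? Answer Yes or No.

Yes

Row 1: (1,2)1 4/4 satisfied · (1,3)1 4/4 satisfied
Row 2: (2,1)1 3/3 satisfied · (2,2)1 6/6 satisfied · (2,3)1 5/5 satisfied · (2,4)1 5/5 satisfied · (2,5)1 3/3 satisfied · (2,6)1 2/2 satisfied
Row 3: (3,1)1 2/3 satisfied · (3,3)1 4/6 satisfied · (3,5)1 5/5 satisfied
Row 4: (4,2)2 4/6 satisfied · (4,3)2 4/6 satisfied · (4,4)1 2/5 satisfied · (4,6)1 1/1 satisfied
Row 5: (5,1)2 4/4 satisfied · (5,2)2 7/7 satisfied · (5,3)2 7/8 satisfied · (5,4)2 4/5 satisfied
Row 6: (6,1)2 3/3 satisfied · (6,2)2 5/5 satisfied · (6,3)2 5/5 satisfied · (6,4)2 3/3 satisfied
All meet the threshold, so the configuration is stable.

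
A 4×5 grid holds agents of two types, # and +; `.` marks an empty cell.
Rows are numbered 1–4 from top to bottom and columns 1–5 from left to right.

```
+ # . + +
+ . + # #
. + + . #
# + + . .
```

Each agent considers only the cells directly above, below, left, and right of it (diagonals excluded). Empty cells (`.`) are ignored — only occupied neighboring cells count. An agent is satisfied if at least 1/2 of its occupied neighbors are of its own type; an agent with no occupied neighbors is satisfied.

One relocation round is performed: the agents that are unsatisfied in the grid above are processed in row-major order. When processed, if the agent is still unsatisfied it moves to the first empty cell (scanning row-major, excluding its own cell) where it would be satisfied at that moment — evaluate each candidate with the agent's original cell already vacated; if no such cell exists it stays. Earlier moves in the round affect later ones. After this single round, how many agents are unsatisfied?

0

Initially unsatisfied (in order): (1,2), (2,4), (4,1).
  (1,2) → (3,4).
  (2,4): now satisfied by earlier moves; stays.
  (4,1) → (4,4).
Resulting grid:
+ . . + +
+ . + # #
. + + # #
. + + # .
All satisfied now.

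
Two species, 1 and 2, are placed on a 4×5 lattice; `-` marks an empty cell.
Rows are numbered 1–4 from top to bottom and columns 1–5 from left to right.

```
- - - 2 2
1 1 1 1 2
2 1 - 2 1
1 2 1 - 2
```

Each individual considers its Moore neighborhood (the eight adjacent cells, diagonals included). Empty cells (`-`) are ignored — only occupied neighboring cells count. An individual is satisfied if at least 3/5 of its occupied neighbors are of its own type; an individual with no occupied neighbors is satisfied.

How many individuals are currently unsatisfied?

(1,4)2 2/4 unhappy
(1,5)2 2/3 ok
(2,1)1 2/3 ok
(2,2)1 3/4 ok
(2,3)1 3/5 ok
(2,4)1 2/6 unhappy
(2,5)2 3/5 ok
(3,1)2 1/5 unhappy
(3,2)1 5/7 ok
(3,4)2 2/6 unhappy
(3,5)1 1/4 unhappy
(4,1)1 1/3 unhappy
(4,2)2 1/4 unhappy
(4,3)1 1/3 unhappy
(4,5)2 1/2 unhappy
Unsatisfied: (1,4), (2,4), (3,1), (3,4), (3,5), (4,1), (4,2), (4,3), (4,5) — 9 in total.

9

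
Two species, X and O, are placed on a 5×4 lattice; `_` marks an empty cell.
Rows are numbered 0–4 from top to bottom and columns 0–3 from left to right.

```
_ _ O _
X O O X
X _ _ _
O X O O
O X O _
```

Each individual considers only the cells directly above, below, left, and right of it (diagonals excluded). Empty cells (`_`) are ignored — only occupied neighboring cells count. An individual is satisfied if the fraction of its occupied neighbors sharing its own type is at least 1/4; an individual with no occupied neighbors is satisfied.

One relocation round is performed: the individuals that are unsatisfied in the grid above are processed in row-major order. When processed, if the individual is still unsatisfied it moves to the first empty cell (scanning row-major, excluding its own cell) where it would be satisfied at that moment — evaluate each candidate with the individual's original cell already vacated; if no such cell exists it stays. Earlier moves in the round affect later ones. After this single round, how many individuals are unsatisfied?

0

Initially unsatisfied (in order): (1,3).
  (1,3) → (0,0).
Resulting grid:
X _ O _
X O O _
X _ _ _
O X O O
O X O _
All satisfied now.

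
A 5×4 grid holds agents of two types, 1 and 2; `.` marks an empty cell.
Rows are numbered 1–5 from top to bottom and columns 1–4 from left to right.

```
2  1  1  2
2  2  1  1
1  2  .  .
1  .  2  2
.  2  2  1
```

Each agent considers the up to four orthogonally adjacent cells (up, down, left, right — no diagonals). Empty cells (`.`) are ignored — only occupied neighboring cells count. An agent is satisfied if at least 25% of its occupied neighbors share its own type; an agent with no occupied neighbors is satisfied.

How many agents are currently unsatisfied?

(1,1)2 1/2 ok
(1,2)1 1/3 ok
(1,3)1 2/3 ok
(1,4)2 0/2 unhappy
(2,1)2 2/3 ok
(2,2)2 2/4 ok
(2,3)1 2/3 ok
(2,4)1 1/2 ok
(3,1)1 1/3 ok
(3,2)2 1/2 ok
(4,1)1 1/1 ok
(4,3)2 2/2 ok
(4,4)2 1/2 ok
(5,2)2 1/1 ok
(5,3)2 2/3 ok
(5,4)1 0/2 unhappy
Unsatisfied: (1,4), (5,4) — 2 in total.

2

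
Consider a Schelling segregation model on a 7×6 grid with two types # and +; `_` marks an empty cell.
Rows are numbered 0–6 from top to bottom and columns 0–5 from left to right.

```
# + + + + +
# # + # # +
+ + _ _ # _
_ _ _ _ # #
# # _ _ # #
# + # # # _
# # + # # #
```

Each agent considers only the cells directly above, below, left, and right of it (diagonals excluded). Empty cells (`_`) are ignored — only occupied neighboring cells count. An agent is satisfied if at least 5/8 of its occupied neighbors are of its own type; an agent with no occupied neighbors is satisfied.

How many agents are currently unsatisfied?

14

(0,0)# 1/2 not
(0,1)+ 1/3 not
(0,2)+ 3/3 satisfied
(0,3)+ 2/3 satisfied
(0,4)+ 2/3 satisfied
(0,5)+ 2/2 satisfied
(1,0)# 2/3 satisfied
(1,1)# 1/4 not
(1,2)+ 1/3 not
(1,3)# 1/3 not
(1,4)# 2/4 not
(1,5)+ 1/2 not
(2,0)+ 1/2 not
(2,1)+ 1/2 not
(2,4)# 2/2 satisfied
(3,4)# 3/3 satisfied
(3,5)# 2/2 satisfied
(4,0)# 2/2 satisfied
(4,1)# 1/2 not
(4,4)# 3/3 satisfied
(4,5)# 2/2 satisfied
(5,0)# 2/3 satisfied
(5,1)+ 0/4 not
(5,2)# 1/3 not
(5,3)# 3/3 satisfied
(5,4)# 3/3 satisfied
(6,0)# 2/2 satisfied
(6,1)# 1/3 not
(6,2)+ 0/3 not
(6,3)# 2/3 satisfied
(6,4)# 3/3 satisfied
(6,5)# 1/1 satisfied
Unsatisfied: (0,0), (0,1), (1,1), (1,2), (1,3), (1,4), (1,5), (2,0), (2,1), (4,1), (5,1), (5,2), (6,1), (6,2) — 14 in total.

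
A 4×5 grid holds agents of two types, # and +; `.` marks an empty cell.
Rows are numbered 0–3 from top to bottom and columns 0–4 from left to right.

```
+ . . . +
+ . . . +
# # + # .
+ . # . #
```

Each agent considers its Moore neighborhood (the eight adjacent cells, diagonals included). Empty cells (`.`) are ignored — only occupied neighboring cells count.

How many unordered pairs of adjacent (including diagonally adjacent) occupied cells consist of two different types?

8

Scan each occupied cell's neighbors to the right and below (and the two forward diagonals) so each pair is counted once.
From row 0: 0 unlike of 2 pairs (running 0/2).
From row 1: 3 unlike of 3 pairs (running 3/5).
From row 2: 5 unlike of 9 pairs (running 8/14).
Total adjacent occupied pairs: 14; unlike-type pairs: 8.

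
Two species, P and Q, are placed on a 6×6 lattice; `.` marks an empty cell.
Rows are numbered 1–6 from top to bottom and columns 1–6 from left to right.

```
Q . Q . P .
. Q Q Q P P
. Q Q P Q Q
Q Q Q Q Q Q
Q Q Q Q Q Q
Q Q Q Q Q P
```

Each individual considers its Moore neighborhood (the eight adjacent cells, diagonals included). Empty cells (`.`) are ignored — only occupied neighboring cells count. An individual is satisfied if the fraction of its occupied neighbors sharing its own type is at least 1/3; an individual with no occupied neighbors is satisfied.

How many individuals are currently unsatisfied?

(1,1)Q 1/1 ✓
(1,3)Q 3/3 ✓
(1,5)P 2/3 ✓
(2,2)Q 5/5 ✓
(2,3)Q 5/6 ✓
(2,4)Q 4/7 ✓
(2,5)P 3/6 ✓
(2,6)P 2/4 ✓
(3,2)Q 6/6 ✓
(3,3)Q 7/8 ✓
(3,4)P 1/8 ✗
(3,5)Q 5/8 ✓
(3,6)Q 3/5 ✓
(4,1)Q 4/4 ✓
(4,2)Q 7/7 ✓
(4,3)Q 7/8 ✓
(4,4)Q 7/8 ✓
(4,5)Q 7/8 ✓
(4,6)Q 5/5 ✓
(5,1)Q 5/5 ✓
(5,2)Q 8/8 ✓
(5,3)Q 8/8 ✓
(5,4)Q 8/8 ✓
(5,5)Q 7/8 ✓
(5,6)Q 4/5 ✓
(6,1)Q 3/3 ✓
(6,2)Q 5/5 ✓
(6,3)Q 5/5 ✓
(6,4)Q 5/5 ✓
(6,5)Q 4/5 ✓
(6,6)P 0/3 ✗
Unsatisfied: (3,4), (6,6) — 2 in total.

2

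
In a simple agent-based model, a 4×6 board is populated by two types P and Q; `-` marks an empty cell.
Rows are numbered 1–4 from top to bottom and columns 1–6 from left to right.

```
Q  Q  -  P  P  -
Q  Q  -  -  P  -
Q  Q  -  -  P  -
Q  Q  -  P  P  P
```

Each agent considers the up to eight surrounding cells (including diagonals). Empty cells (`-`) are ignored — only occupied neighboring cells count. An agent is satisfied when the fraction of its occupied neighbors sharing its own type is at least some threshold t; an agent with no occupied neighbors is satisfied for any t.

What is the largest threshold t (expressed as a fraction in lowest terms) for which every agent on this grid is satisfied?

1/1

(1,1)Q 3/3
(1,2)Q 3/3
(1,4)P 2/2
(1,5)P 2/2
(2,1)Q 5/5
(2,2)Q 5/5
(2,5)P 3/3
(3,1)Q 5/5
(3,2)Q 5/5
(3,5)P 4/4
(4,1)Q 3/3
(4,2)Q 3/3
(4,4)P 2/2
(4,5)P 3/3
(4,6)P 2/2
The smallest same-type fraction is 3/3 at (1,1), which reduces to 1/1. Any threshold above that leaves this agent unsatisfied.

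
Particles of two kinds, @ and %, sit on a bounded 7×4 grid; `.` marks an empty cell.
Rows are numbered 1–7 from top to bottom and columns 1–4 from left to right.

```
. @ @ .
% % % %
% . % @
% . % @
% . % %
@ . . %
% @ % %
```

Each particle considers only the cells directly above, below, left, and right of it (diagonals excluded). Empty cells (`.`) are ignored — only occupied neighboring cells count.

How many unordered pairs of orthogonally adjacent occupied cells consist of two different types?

10

Scan each occupied cell's neighbors to the right and below so each pair is counted once.
Row 1: @(1,2)–@(1,3)= @(1,2)–%(2,2)≠ @(1,3)–%(2,3)≠  → 2/3 unlike.
Row 2: %(2,1)–%(2,2)= %(2,1)–%(3,1)= %(2,2)–%(2,3)= %(2,3)–%(2,4)= %(2,3)–%(3,3)= %(2,4)–@(3,4)≠  → 1/6 unlike.
Row 3: %(3,1)–%(4,1)= %(3,3)–@(3,4)≠ %(3,3)–%(4,3)= @(3,4)–@(4,4)=  → 1/4 unlike.
Row 4: %(4,1)–%(5,1)= %(4,3)–@(4,4)≠ %(4,3)–%(5,3)= @(4,4)–%(5,4)≠  → 2/4 unlike.
Row 5: %(5,1)–@(6,1)≠ %(5,3)–%(5,4)= %(5,4)–%(6,4)=  → 1/3 unlike.
Row 6: @(6,1)–%(7,1)≠ %(6,4)–%(7,4)=  → 1/2 unlike.
Row 7: %(7,1)–@(7,2)≠ @(7,2)–%(7,3)≠ %(7,3)–%(7,4)=  → 2/3 unlike.
Total adjacent occupied pairs: 25; unlike-type pairs: 10.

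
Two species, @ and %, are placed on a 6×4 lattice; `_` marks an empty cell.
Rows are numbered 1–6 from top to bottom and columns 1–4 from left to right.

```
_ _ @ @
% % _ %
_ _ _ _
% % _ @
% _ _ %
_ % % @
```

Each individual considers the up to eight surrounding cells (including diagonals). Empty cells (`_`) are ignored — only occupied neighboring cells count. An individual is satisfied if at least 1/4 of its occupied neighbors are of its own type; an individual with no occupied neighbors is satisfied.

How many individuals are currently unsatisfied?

(1,3)@ 1/3 satisfied
(1,4)@ 1/2 satisfied
(2,1)% 1/1 satisfied
(2,2)% 1/2 satisfied
(2,4)% 0/2 not
(4,1)% 2/2 satisfied
(4,2)% 2/2 satisfied
(4,4)@ 0/1 not
(5,1)% 3/3 satisfied
(5,4)% 1/3 satisfied
(6,2)% 2/2 satisfied
(6,3)% 2/3 satisfied
(6,4)@ 0/2 not
Unsatisfied: (2,4), (4,4), (6,4) — 3 in total.

3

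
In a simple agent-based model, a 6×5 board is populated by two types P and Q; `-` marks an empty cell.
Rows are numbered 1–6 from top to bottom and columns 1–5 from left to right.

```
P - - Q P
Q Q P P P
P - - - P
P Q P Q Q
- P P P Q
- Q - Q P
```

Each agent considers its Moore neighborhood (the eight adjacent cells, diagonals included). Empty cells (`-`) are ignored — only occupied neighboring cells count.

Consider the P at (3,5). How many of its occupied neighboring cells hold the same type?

2

Occupied neighbors of (3,5): (2,4)=P, (2,5)=P, (4,4)=Q, (4,5)=Q.
Same type (P): 2 of 4.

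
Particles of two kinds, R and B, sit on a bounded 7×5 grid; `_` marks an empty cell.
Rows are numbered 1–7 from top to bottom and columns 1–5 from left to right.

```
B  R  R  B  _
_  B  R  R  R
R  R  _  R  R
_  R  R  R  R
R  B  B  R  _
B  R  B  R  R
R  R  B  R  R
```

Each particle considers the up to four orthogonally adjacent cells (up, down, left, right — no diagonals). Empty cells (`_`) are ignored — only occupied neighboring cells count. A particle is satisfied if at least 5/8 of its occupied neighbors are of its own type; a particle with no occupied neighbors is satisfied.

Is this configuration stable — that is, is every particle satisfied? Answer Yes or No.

(1,1)B 0/1 unhappy
(1,2)R 1/3 unhappy
(1,3)R 2/3 ok
(1,4)B 0/2 unhappy
(2,2)B 0/3 unhappy
(2,3)R 2/3 ok
(2,4)R 3/4 ok
(2,5)R 2/2 ok
(3,1)R 1/1 ok
(3,2)R 2/3 ok
(3,4)R 3/3 ok
(3,5)R 3/3 ok
(4,2)R 2/3 ok
(4,3)R 2/3 ok
(4,4)R 4/4 ok
(4,5)R 2/2 ok
(5,1)R 0/2 unhappy
(5,2)B 1/4 unhappy
(5,3)B 2/4 unhappy
(5,4)R 2/3 ok
(6,1)B 0/3 unhappy
(6,2)R 1/4 unhappy
(6,3)B 2/4 unhappy
(6,4)R 3/4 ok
(6,5)R 2/2 ok
(7,1)R 1/2 unhappy
(7,2)R 2/3 ok
(7,3)B 1/3 unhappy
(7,4)R 2/3 ok
(7,5)R 2/2 ok
For instance (1,1) has only 0/1 same-type neighbors, below 5/8.

No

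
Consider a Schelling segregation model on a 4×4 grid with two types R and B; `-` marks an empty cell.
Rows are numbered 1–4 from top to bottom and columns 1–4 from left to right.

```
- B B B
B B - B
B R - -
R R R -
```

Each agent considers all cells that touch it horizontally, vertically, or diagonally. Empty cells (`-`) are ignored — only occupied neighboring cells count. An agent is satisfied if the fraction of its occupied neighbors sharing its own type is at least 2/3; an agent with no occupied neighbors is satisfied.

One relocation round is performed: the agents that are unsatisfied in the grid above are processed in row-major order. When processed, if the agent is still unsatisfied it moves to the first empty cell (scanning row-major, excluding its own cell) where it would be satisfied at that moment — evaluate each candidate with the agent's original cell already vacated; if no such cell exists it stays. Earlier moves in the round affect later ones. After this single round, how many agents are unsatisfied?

Initially unsatisfied (in order): (3,1), (3,2).
  (3,1) → (1,1).
  (3,2) → (4,4).
Resulting grid:
B B B B
B B - B
- - - -
R R R R
All satisfied now.

0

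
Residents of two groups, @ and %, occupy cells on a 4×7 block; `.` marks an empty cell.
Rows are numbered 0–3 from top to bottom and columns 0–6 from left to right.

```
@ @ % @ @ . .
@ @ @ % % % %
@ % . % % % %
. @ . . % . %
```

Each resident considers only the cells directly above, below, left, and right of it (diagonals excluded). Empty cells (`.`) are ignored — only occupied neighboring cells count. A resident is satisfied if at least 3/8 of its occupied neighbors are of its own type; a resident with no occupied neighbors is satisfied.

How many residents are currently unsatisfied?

5

(0,0)@ 2/2 satisfied
(0,1)@ 2/3 satisfied
(0,2)% 0/3 not
(0,3)@ 1/3 not
(0,4)@ 1/2 satisfied
(1,0)@ 3/3 satisfied
(1,1)@ 3/4 satisfied
(1,2)@ 1/3 not
(1,3)% 2/4 satisfied
(1,4)% 3/4 satisfied
(1,5)% 3/3 satisfied
(1,6)% 2/2 satisfied
(2,0)@ 1/2 satisfied
(2,1)% 0/3 not
(2,3)% 2/2 satisfied
(2,4)% 4/4 satisfied
(2,5)% 3/3 satisfied
(2,6)% 3/3 satisfied
(3,1)@ 0/1 not
(3,4)% 1/1 satisfied
(3,6)% 1/1 satisfied
Unsatisfied: (0,2), (0,3), (1,2), (2,1), (3,1) — 5 in total.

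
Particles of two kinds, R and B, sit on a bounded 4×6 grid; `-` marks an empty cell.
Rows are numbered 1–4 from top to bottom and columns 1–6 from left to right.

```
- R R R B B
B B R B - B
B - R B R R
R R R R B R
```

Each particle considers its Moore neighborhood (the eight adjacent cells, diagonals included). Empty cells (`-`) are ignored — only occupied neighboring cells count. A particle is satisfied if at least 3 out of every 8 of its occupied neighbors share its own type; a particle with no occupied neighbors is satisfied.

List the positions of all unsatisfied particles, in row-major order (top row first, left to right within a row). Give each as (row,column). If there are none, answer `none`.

Row 1: (1,2)R 2/4 ✓ · (1,3)R 3/5 ✓ · (1,4)R 2/4 ✓ · (1,5)B 3/4 ✓ · (1,6)B 2/2 ✓
Row 2: (2,1)B 2/3 ✓ · (2,2)B 2/6 ✗ · (2,3)R 4/7 ✓ · (2,4)B 2/7 ✗ · (2,6)B 2/4 ✓
Row 3: (3,1)B 2/4 ✓ · (3,3)R 4/7 ✓ · (3,4)B 2/7 ✗ · (3,5)R 3/7 ✓ · (3,6)R 2/4 ✓
Row 4: (4,1)R 1/2 ✓ · (4,2)R 3/4 ✓ · (4,3)R 3/4 ✓ · (4,4)R 3/5 ✓ · (4,5)B 1/5 ✗ · (4,6)R 2/3 ✓

(2,2), (2,4), (3,4), (4,5)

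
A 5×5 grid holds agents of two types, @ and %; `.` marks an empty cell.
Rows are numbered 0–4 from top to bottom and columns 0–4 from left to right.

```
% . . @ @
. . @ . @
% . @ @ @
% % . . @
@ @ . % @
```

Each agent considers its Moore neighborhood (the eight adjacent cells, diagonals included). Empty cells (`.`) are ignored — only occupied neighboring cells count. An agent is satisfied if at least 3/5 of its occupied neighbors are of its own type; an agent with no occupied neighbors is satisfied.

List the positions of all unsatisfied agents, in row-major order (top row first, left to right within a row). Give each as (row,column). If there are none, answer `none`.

Row 0: (0,0)% 0/0 ✓ · (0,3)@ 3/3 ✓ · (0,4)@ 2/2 ✓
Row 1: (1,2)@ 3/3 ✓ · (1,4)@ 4/4 ✓
Row 2: (2,0)% 2/2 ✓ · (2,2)@ 2/3 ✓ · (2,3)@ 5/5 ✓ · (2,4)@ 3/3 ✓
Row 3: (3,0)% 2/4 ✗ · (3,1)% 2/5 ✗ · (3,4)@ 3/4 ✓
Row 4: (4,0)@ 1/3 ✗ · (4,1)@ 1/3 ✗ · (4,3)% 0/2 ✗ · (4,4)@ 1/2 ✗

(3,0), (3,1), (4,0), (4,1), (4,3), (4,4)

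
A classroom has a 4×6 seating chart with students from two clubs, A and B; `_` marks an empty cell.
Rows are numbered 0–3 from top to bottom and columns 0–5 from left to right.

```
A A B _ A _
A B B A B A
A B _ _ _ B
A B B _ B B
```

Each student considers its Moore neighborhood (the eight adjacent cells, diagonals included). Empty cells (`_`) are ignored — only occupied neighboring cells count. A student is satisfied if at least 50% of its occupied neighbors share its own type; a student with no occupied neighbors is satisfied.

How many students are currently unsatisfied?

7

(0,0)A 2/3 ok
(0,1)A 2/5 unhappy
(0,2)B 2/4 ok
(0,4)A 2/3 ok
(1,0)A 3/5 ok
(1,1)B 3/7 unhappy
(1,2)B 3/5 ok
(1,3)A 1/4 unhappy
(1,4)B 1/4 unhappy
(1,5)A 1/3 unhappy
(2,0)A 2/5 unhappy
(2,1)B 4/7 ok
(2,5)B 3/4 ok
(3,0)A 1/3 unhappy
(3,1)B 2/4 ok
(3,2)B 2/2 ok
(3,4)B 2/2 ok
(3,5)B 2/2 ok
Unsatisfied: (0,1), (1,1), (1,3), (1,4), (1,5), (2,0), (3,0) — 7 in total.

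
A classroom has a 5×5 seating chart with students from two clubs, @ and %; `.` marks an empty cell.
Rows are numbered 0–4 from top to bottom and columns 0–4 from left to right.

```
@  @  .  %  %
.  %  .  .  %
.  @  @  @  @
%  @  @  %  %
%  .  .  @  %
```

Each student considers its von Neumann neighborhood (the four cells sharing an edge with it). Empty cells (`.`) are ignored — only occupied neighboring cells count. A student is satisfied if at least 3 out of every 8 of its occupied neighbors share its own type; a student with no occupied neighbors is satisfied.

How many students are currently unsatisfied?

4

(0,0)@ 1/1 ✓
(0,1)@ 1/2 ✓
(0,3)% 1/1 ✓
(0,4)% 2/2 ✓
(1,1)% 0/2 ✗
(1,4)% 1/2 ✓
(2,1)@ 2/3 ✓
(2,2)@ 3/3 ✓
(2,3)@ 2/3 ✓
(2,4)@ 1/3 ✗
(3,0)% 1/2 ✓
(3,1)@ 2/3 ✓
(3,2)@ 2/3 ✓
(3,3)% 1/4 ✗
(3,4)% 2/3 ✓
(4,0)% 1/1 ✓
(4,3)@ 0/2 ✗
(4,4)% 1/2 ✓
Unsatisfied: (1,1), (2,4), (3,3), (4,3) — 4 in total.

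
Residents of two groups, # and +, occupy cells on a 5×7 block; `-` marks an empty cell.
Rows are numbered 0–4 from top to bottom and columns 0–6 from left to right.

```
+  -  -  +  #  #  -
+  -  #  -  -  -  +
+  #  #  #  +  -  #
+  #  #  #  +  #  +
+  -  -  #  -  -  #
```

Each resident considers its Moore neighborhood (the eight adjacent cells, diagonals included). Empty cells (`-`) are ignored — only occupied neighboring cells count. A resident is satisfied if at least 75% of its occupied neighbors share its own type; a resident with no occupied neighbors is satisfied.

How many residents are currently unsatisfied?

19

(0,0)+ 1/1 satisfied
(0,3)+ 0/2 not
(0,4)# 1/2 not
(0,5)# 1/2 not
(1,0)+ 2/3 not
(1,2)# 3/4 satisfied
(1,6)+ 0/2 not
(2,0)+ 2/4 not
(2,1)# 4/7 not
(2,2)# 6/6 satisfied
(2,3)# 4/6 not
(2,4)+ 1/4 not
(2,6)# 1/3 not
(3,0)+ 2/4 not
(3,1)# 3/6 not
(3,2)# 6/6 satisfied
(3,3)# 4/6 not
(3,4)+ 1/5 not
(3,5)# 2/5 not
(3,6)+ 0/3 not
(4,0)+ 1/2 not
(4,3)# 2/3 not
(4,6)# 1/2 not
Unsatisfied: (0,3), (0,4), (0,5), (1,0), (1,6), (2,0), (2,1), (2,3), (2,4), (2,6), (3,0), (3,1), (3,3), (3,4), (3,5), (3,6), (4,0), (4,3), (4,6) — 19 in total.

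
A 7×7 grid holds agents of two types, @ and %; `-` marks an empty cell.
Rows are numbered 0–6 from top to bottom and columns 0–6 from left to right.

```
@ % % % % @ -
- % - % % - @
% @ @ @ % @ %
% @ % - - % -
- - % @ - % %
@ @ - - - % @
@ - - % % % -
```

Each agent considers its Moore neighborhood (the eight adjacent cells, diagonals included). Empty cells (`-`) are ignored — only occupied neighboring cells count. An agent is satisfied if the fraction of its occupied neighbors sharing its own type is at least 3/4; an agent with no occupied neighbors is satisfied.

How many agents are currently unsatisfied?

22

Row 0: (0,0)@ 0/2 unhappy · (0,1)% 2/3 unhappy · (0,2)% 4/4 ok · (0,3)% 4/4 ok · (0,4)% 3/4 ok · (0,5)@ 1/3 unhappy
Row 1: (1,1)% 3/6 unhappy · (1,3)% 5/7 unhappy · (1,4)% 4/7 unhappy · (1,6)@ 2/3 unhappy
Row 2: (2,0)% 2/4 unhappy · (2,1)@ 2/6 unhappy · (2,2)@ 3/6 unhappy · (2,3)@ 1/5 unhappy · (2,4)% 3/5 unhappy · (2,5)@ 1/5 unhappy · (2,6)% 1/3 unhappy
Row 3: (3,0)% 1/3 unhappy · (3,1)@ 2/6 unhappy · (3,2)% 1/6 unhappy · (3,5)% 4/5 ok
Row 4: (4,2)% 1/4 unhappy · (4,3)@ 0/2 unhappy · (4,5)% 3/4 ok · (4,6)% 3/4 ok
Row 5: (5,0)@ 2/2 ok · (5,1)@ 2/3 unhappy · (5,5)% 4/5 ok · (5,6)@ 0/4 unhappy
Row 6: (6,0)@ 2/2 ok · (6,3)% 1/1 ok · (6,4)% 3/3 ok · (6,5)% 2/3 unhappy
Unsatisfied: (0,0), (0,1), (0,5), (1,1), (1,3), (1,4), (1,6), (2,0), (2,1), (2,2), (2,3), (2,4), (2,5), (2,6), (3,0), (3,1), (3,2), (4,2), (4,3), (5,1), (5,6), (6,5) — 22 in total.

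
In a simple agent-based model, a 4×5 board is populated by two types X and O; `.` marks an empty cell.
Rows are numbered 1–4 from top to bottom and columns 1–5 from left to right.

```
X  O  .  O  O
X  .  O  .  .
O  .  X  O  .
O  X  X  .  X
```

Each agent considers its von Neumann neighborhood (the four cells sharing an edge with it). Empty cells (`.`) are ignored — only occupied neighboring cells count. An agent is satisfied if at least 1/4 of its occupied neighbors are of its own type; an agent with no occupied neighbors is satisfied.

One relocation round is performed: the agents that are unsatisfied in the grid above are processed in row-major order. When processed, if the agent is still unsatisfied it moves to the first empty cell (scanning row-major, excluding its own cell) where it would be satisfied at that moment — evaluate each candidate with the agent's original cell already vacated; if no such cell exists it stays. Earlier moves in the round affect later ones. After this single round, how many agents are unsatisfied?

0

Initially unsatisfied (in order): (1,2), (2,3), (3,4).
  (1,2) → (1,3).
  (2,3): now satisfied by earlier moves; stays.
  (3,4) → (1,2).
Resulting grid:
X O O O O
X . O . .
O . X . .
O X X . X
All satisfied now.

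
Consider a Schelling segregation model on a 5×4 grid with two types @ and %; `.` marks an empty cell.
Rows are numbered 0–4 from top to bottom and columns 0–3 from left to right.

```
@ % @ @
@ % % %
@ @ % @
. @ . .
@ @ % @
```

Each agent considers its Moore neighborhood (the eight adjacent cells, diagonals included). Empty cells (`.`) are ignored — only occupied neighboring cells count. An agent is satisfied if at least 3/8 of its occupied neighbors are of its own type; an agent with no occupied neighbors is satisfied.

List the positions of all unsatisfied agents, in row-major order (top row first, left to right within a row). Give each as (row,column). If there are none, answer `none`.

Row 0: (0,0)@ 1/3 not · (0,1)% 2/5 satisfied · (0,2)@ 1/5 not · (0,3)@ 1/3 not
Row 1: (1,0)@ 3/5 satisfied · (1,1)% 3/8 satisfied · (1,2)% 4/8 satisfied · (1,3)% 2/5 satisfied
Row 2: (2,0)@ 3/4 satisfied · (2,1)@ 3/6 satisfied · (2,2)% 3/6 satisfied · (2,3)@ 0/3 not
Row 3: (3,1)@ 4/6 satisfied
Row 4: (4,0)@ 2/2 satisfied · (4,1)@ 2/3 satisfied · (4,2)% 0/3 not · (4,3)@ 0/1 not

(0,0), (0,2), (0,3), (2,3), (4,2), (4,3)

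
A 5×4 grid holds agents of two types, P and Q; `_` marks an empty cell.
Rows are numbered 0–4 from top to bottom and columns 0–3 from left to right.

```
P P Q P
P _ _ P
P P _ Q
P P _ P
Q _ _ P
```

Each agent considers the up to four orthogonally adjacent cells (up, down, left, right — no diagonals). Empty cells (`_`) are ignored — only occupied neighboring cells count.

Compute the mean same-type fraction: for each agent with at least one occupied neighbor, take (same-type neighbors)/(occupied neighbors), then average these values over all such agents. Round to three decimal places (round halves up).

Row 0: (0,0)P 2/2 · (0,1)P 1/2 · (0,2)Q 0/2 · (0,3)P 1/2
Row 1: (1,0)P 2/2 · (1,3)P 1/2
Row 2: (2,0)P 3/3 · (2,1)P 2/2 · (2,3)Q 0/2
Row 3: (3,0)P 2/3 · (3,1)P 2/2 · (3,3)P 1/2
Row 4: (4,0)Q 0/1 · (4,3)P 1/1
Sum over 14 agents: 2/2 + 1/2 + 0/2 + 1/2 + 2/2 + 1/2 + 3/3 + 2/2 + 0/2 + 2/3 + 2/2 + 1/2 + 0/1 + 1/1 = 26/3; mean = 26/3 ÷ 14 = 13/21 = 0.619047… → 0.619.

0.619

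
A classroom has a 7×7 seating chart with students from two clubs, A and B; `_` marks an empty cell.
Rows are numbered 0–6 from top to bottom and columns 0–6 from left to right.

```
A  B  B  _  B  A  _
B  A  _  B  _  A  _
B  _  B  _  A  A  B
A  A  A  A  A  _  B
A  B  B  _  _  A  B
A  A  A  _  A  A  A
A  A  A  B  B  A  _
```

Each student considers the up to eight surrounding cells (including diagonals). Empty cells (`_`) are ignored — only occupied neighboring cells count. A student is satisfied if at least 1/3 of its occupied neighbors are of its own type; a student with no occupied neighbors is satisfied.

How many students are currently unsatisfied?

8

(0,0)A 1/3 satisfied
(0,1)B 2/4 satisfied
(0,2)B 2/3 satisfied
(0,4)B 1/3 satisfied
(0,5)A 1/2 satisfied
(1,0)B 2/4 satisfied
(1,1)A 1/6 not
(1,3)B 3/4 satisfied
(1,5)A 3/5 satisfied
(2,0)B 1/4 not
(2,2)B 1/5 not
(2,4)A 4/5 satisfied
(2,5)A 3/5 satisfied
(2,6)B 1/3 satisfied
(3,0)A 2/4 satisfied
(3,1)A 3/7 satisfied
(3,2)A 2/5 satisfied
(3,3)A 3/5 satisfied
(3,4)A 4/4 satisfied
(3,6)B 2/4 satisfied
(4,0)A 4/5 satisfied
(4,1)B 1/8 not
(4,2)B 1/6 not
(4,5)A 4/6 satisfied
(4,6)B 1/4 not
(5,0)A 4/5 satisfied
(5,1)A 6/8 satisfied
(5,2)A 3/6 satisfied
(5,4)A 3/5 satisfied
(5,5)A 4/6 satisfied
(5,6)A 3/4 satisfied
(6,0)A 3/3 satisfied
(6,1)A 5/5 satisfied
(6,2)A 3/4 satisfied
(6,3)B 1/4 not
(6,4)B 1/4 not
(6,5)A 3/4 satisfied
Unsatisfied: (1,1), (2,0), (2,2), (4,1), (4,2), (4,6), (6,3), (6,4) — 8 in total.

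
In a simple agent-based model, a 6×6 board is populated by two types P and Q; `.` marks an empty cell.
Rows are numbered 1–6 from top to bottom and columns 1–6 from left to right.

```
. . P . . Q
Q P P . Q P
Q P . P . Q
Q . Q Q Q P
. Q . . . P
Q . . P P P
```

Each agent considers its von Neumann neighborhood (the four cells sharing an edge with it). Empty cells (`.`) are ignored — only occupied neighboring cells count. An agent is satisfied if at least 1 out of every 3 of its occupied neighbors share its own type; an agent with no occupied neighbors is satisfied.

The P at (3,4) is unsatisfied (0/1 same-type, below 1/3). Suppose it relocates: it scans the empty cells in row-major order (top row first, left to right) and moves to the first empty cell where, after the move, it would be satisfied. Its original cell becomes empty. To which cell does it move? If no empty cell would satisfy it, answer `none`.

Vacating (3,4). Empty cells in order:
  (1,1): 0/1 same-type → still unsatisfied.
  (1,2): 2/2 same-type → satisfied — stop here.

(1,2)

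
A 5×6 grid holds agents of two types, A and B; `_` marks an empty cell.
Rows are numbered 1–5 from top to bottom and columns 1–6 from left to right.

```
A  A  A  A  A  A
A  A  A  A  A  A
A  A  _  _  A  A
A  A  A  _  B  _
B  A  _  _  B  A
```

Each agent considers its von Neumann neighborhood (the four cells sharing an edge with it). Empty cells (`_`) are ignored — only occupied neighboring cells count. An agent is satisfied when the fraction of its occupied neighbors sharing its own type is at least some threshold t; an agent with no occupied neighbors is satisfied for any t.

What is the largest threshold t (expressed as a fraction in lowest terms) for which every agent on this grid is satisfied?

0/1

(1,1)A 2/2
(1,2)A 3/3
(1,3)A 3/3
(1,4)A 3/3
(1,5)A 3/3
(1,6)A 2/2
(2,1)A 3/3
(2,2)A 4/4
(2,3)A 3/3
(2,4)A 3/3
(2,5)A 4/4
(2,6)A 3/3
(3,1)A 3/3
(3,2)A 3/3
(3,5)A 2/3
(3,6)A 2/2
(4,1)A 2/3
(4,2)A 4/4
(4,3)A 1/1
(4,5)B 1/2
(5,1)B 0/2
(5,2)A 1/2
(5,5)B 1/2
(5,6)A 0/1
The smallest same-type fraction is 0/2 at (5,1), which reduces to 0/1. Any threshold above that leaves this agent unsatisfied.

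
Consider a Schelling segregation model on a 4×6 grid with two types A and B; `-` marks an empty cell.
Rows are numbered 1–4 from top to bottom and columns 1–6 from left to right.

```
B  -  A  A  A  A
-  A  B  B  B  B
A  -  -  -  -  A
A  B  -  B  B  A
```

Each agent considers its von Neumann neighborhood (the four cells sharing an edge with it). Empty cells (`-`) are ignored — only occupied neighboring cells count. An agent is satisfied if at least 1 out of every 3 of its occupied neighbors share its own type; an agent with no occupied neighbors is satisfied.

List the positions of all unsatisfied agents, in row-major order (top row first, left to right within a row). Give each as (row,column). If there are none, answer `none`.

(2,2), (4,2)

Row 1: (1,1)B 0/0 satisfied · (1,3)A 1/2 satisfied · (1,4)A 2/3 satisfied · (1,5)A 2/3 satisfied · (1,6)A 1/2 satisfied
Row 2: (2,2)A 0/1 not · (2,3)B 1/3 satisfied · (2,4)B 2/3 satisfied · (2,5)B 2/3 satisfied · (2,6)B 1/3 satisfied
Row 3: (3,1)A 1/1 satisfied · (3,6)A 1/2 satisfied
Row 4: (4,1)A 1/2 satisfied · (4,2)B 0/1 not · (4,4)B 1/1 satisfied · (4,5)B 1/2 satisfied · (4,6)A 1/2 satisfied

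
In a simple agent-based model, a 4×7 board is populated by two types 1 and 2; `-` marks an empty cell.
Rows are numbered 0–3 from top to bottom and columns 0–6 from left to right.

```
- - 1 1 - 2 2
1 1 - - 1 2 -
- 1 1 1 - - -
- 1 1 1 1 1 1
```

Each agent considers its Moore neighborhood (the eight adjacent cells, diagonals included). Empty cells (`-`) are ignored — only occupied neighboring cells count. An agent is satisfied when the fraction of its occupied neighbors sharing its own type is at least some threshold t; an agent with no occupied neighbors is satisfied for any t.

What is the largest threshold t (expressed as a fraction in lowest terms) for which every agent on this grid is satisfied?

1/2

(0,2)1 2/2
(0,3)1 2/2
(0,5)2 2/3
(0,6)2 2/2
(1,0)1 2/2
(1,1)1 4/4
(1,4)1 2/4
(1,5)2 2/3
(2,1)1 5/5
(2,2)1 6/6
(2,3)1 5/5
(3,1)1 3/3
(3,2)1 5/5
(3,3)1 4/4
(3,4)1 3/3
(3,5)1 2/2
(3,6)1 1/1
The smallest same-type fraction is 2/4 at (1,4), which reduces to 1/2. Any threshold above that leaves this agent unsatisfied.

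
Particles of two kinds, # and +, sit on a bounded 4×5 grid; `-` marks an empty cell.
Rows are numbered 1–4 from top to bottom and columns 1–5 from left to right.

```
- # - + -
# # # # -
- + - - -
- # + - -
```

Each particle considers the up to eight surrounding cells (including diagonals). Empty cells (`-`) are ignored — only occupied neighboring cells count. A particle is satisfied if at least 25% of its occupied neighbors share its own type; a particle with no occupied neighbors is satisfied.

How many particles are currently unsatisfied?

3

(1,2)# 3/3 satisfied
(1,4)+ 0/2 not
(2,1)# 2/3 satisfied
(2,2)# 3/4 satisfied
(2,3)# 3/5 satisfied
(2,4)# 1/2 satisfied
(3,2)+ 1/5 not
(4,2)# 0/2 not
(4,3)+ 1/2 satisfied
Unsatisfied: (1,4), (3,2), (4,2) — 3 in total.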